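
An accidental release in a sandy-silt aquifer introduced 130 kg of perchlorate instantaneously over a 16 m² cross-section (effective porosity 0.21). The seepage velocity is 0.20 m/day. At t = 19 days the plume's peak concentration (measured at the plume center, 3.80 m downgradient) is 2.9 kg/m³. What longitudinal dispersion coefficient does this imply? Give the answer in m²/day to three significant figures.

0.746 m²/day

At the plume center C_max = M/(n_e·A·√(4πDt)), so D = M²/(4πt·(n_e·A·C_max)²).
n_e·A·C_max = 0.21 × 16 × 2.9 = 9.744 kg/m.
D = 130²/(4π × 19 × 9.744²) = 0.746 m²/day.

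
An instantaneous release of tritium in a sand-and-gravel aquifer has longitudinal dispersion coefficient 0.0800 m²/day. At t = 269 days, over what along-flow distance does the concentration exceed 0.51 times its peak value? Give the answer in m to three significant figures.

15.2 m

The plume is Gaussian with σ = √(2Dt) = √(2 × 0.0800 × 269) = 6.560 m.
C/C_peak = exp(−Δx²/(2σ²)) = 0.51 ⇒ Δx = σ·√(−2 ln 0.51) = 6.560 × 1.160 = 7.610 m.
Width = 2Δx = 15.2 m.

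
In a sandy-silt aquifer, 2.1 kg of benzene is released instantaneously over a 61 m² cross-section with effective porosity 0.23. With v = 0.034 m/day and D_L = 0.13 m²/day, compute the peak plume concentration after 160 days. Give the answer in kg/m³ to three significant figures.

The peak of an instantaneous 1D plume sits at x = vt; there the Gaussian factor is 1 and C_max = M/(n_e·A·√(4πDt)), where n_e·A is the pore area the mass is dissolved in.
√(4πDt) = √(4π × 0.13 × 160) = 16.17 m, so C_max = 2.1/(0.23 × 61 × 16.17) = 0.00926 kg/m³.

0.00926 kg/m³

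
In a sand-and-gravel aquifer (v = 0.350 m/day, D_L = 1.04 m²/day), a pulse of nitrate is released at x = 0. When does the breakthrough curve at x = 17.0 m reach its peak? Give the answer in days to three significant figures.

40.8 days

For the 1D instantaneous-source solution, setting ∂C/∂t = 0 at fixed x gives v²t² + 2Dt − x² = 0, so t = (√(D² + v²x²) − D)/v².
√(D² + v²x²) = √(1.04² + 0.350² × 17.0²) = 6.040; v² = 0.1225.
t = (6.040 − 1.04)/0.1225 = 40.8 days (vs. the pure-advection estimate x/v = 48.6 d).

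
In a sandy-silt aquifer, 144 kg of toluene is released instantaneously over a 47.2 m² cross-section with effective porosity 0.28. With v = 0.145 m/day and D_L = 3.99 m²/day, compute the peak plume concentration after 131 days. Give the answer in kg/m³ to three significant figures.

0.134 kg/m³

The peak of an instantaneous 1D plume sits at x = vt; there the Gaussian factor is 1 and C_max = M/(n_e·A·√(4πDt)), where n_e·A is the pore area the mass is dissolved in.
√(4πDt) = √(4π × 3.99 × 131) = 81.05 m, so C_max = 144/(0.28 × 47.2 × 81.05) = 0.134 kg/m³.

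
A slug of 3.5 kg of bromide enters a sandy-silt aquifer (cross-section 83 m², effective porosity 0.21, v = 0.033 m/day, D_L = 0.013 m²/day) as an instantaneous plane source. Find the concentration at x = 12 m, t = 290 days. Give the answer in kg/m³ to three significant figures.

For an instantaneous plane source, C(x,t) = M/(n_e·A·√(4πDt)) · exp(−(x−vt)²/(4Dt)), with n_e·A the pore (flow) area.
Plume center vt = 0.033 × 290 = 9.57 m, so the well at 12 m is 2.43 m downgradient of the peak.
√(4πDt) = 6.883 m, giving peak height M/(n_e·A·√(4πDt)) = 3.5/(0.21 × 83 × 6.883) = 0.02917 kg/m³.
(x−vt)²/(4Dt) = (2.43)²/(4 × 0.013 × 290) = 0.3916; exp(−0.3916) = 0.6760.
C = 0.02917 × 0.6760 = 0.0197 kg/m³.

0.0197 kg/m³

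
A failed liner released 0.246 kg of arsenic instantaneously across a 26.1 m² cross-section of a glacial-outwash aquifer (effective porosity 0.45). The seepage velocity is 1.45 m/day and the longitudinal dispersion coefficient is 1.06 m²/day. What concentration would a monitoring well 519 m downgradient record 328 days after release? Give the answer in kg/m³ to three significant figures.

8.18e-05 kg/m³

For an instantaneous plane source, C(x,t) = M/(n_e·A·√(4πDt)) · exp(−(x−vt)²/(4Dt)), with n_e·A the pore (flow) area.
Plume center vt = 1.45 × 328 = 475.6 m, so the well at 519 m is 43.4 m downgradient of the peak.
√(4πDt) = 66.10 m, giving peak height M/(n_e·A·√(4πDt)) = 0.246/(0.45 × 26.1 × 66.10) = 0.0003169 kg/m³.
(x−vt)²/(4Dt) = (43.4)²/(4 × 1.06 × 328) = 1.354; exp(−1.354) = 0.2582.
C = 0.0003169 × 0.2582 = 8.18e-05 kg/m³.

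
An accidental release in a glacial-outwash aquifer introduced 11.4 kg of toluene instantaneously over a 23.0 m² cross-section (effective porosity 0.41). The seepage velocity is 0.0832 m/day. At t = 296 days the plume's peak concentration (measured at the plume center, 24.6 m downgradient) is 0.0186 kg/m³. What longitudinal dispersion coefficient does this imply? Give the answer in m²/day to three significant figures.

At the plume center C_max = M/(n_e·A·√(4πDt)), so D = M²/(4πt·(n_e·A·C_max)²).
n_e·A·C_max = 0.41 × 23.0 × 0.0186 = 0.1754 kg/m.
D = 11.4²/(4π × 296 × 0.1754²) = 1.14 m²/day.

1.14 m²/day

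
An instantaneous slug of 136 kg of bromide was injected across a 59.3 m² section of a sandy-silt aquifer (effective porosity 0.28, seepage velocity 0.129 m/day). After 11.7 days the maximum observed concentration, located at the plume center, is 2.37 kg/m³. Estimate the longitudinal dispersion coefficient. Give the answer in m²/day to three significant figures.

At the plume center C_max = M/(n_e·A·√(4πDt)), so D = M²/(4πt·(n_e·A·C_max)²).
n_e·A·C_max = 0.28 × 59.3 × 2.37 = 39.35 kg/m.
D = 136²/(4π × 11.7 × 39.35²) = 0.0812 m²/day.

0.0812 m²/day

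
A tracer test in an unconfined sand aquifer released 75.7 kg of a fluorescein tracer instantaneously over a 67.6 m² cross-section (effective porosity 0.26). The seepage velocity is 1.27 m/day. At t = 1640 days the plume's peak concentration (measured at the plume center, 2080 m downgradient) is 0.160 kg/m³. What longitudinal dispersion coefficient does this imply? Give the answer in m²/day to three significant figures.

At the plume center C_max = M/(n_e·A·√(4πDt)), so D = M²/(4πt·(n_e·A·C_max)²).
n_e·A·C_max = 0.26 × 67.6 × 0.160 = 2.812 kg/m.
D = 75.7²/(4π × 1640 × 2.812²) = 0.0352 m²/day.

0.0352 m²/day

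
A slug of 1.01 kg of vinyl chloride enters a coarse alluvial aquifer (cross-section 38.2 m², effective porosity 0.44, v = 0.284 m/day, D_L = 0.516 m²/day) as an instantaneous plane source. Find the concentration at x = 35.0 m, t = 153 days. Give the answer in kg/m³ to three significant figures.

0.00152 kg/m³

For an instantaneous plane source, C(x,t) = M/(n_e·A·√(4πDt)) · exp(−(x−vt)²/(4Dt)), with n_e·A the pore (flow) area.
Plume center vt = 0.284 × 153 = 43.452 m, so the well at 35.0 m is 8.452 m upgradient of the peak.
√(4πDt) = 31.50 m, giving peak height M/(n_e·A·√(4πDt)) = 1.01/(0.44 × 38.2 × 31.50) = 0.001908 kg/m³.
(x−vt)²/(4Dt) = (-8.452)²/(4 × 0.516 × 153) = 0.2262; exp(−0.2262) = 0.7976.
C = 0.001908 × 0.7976 = 0.00152 kg/m³.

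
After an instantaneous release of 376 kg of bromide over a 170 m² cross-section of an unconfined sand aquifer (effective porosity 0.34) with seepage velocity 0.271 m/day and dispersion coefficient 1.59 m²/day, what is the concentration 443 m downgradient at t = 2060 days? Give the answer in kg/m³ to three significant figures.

0.0116 kg/m³

For an instantaneous plane source, C(x,t) = M/(n_e·A·√(4πDt)) · exp(−(x−vt)²/(4Dt)), with n_e·A the pore (flow) area.
Plume center vt = 0.271 × 2060 = 558.26 m, so the well at 443 m is 115.26 m upgradient of the peak.
√(4πDt) = 202.9 m, giving peak height M/(n_e·A·√(4πDt)) = 376/(0.34 × 170 × 202.9) = 0.03206 kg/m³.
(x−vt)²/(4Dt) = (-115.26)²/(4 × 1.59 × 2060) = 1.014; exp(−1.014) = 0.3628.
C = 0.03206 × 0.3628 = 0.0116 kg/m³.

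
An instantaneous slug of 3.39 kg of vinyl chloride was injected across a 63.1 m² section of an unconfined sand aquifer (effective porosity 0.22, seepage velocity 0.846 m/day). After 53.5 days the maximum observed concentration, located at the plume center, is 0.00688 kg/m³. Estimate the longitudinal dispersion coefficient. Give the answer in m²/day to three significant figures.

At the plume center C_max = M/(n_e·A·√(4πDt)), so D = M²/(4πt·(n_e·A·C_max)²).
n_e·A·C_max = 0.22 × 63.1 × 0.00688 = 0.09551 kg/m.
D = 3.39²/(4π × 53.5 × 0.09551²) = 1.87 m²/day.

1.87 m²/day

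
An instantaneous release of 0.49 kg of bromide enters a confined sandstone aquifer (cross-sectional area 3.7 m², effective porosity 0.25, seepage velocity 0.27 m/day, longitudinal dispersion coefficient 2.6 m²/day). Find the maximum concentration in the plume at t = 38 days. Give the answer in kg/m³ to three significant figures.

0.0150 kg/m³

The peak of an instantaneous 1D plume sits at x = vt; there the Gaussian factor is 1 and C_max = M/(n_e·A·√(4πDt)), where n_e·A is the pore area the mass is dissolved in.
√(4πDt) = √(4π × 2.6 × 38) = 35.24 m, so C_max = 0.49/(0.25 × 3.7 × 35.24) = 0.0150 kg/m³.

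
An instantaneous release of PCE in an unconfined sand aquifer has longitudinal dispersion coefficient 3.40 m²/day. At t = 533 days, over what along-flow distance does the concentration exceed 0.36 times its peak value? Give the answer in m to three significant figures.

The plume is Gaussian with σ = √(2Dt) = √(2 × 3.40 × 533) = 60.20 m.
C/C_peak = exp(−Δx²/(2σ²)) = 0.36 ⇒ Δx = σ·√(−2 ln 0.36) = 60.20 × 1.429 = 86.03 m.
Width = 2Δx = 172 m.

172 m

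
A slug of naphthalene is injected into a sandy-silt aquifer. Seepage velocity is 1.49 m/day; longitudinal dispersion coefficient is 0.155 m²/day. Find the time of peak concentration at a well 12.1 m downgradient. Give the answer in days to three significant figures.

8.05 days

For the 1D instantaneous-source solution, setting ∂C/∂t = 0 at fixed x gives v²t² + 2Dt − x² = 0, so t = (√(D² + v²x²) − D)/v².
√(D² + v²x²) = √(0.155² + 1.49² × 12.1²) = 18.03; v² = 2.2201.
t = (18.03 − 0.155)/2.2201 = 8.05 days (vs. the pure-advection estimate x/v = 8.12 d).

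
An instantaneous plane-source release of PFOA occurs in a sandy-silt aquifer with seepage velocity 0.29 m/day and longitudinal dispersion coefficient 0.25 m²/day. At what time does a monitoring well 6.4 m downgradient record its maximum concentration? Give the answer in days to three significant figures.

For the 1D instantaneous-source solution, setting ∂C/∂t = 0 at fixed x gives v²t² + 2Dt − x² = 0, so t = (√(D² + v²x²) − D)/v².
√(D² + v²x²) = √(0.25² + 0.29² × 6.4²) = 1.873; v² = 0.0841.
t = (1.873 − 0.25)/0.0841 = 19.3 days (vs. the pure-advection estimate x/v = 22.1 d).

19.3 days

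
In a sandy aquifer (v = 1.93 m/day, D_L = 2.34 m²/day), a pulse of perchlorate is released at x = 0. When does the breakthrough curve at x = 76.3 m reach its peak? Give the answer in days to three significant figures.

38.9 days

For the 1D instantaneous-source solution, setting ∂C/∂t = 0 at fixed x gives v²t² + 2Dt − x² = 0, so t = (√(D² + v²x²) − D)/v².
√(D² + v²x²) = √(2.34² + 1.93² × 76.3²) = 147.3; v² = 3.7249.
t = (147.3 − 2.34)/3.7249 = 38.9 days (vs. the pure-advection estimate x/v = 39.5 d).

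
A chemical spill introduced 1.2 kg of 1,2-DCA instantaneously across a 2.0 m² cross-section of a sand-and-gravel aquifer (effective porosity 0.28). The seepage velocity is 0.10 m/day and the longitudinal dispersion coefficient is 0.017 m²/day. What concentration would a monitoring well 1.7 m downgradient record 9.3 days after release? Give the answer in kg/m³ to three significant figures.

0.595 kg/m³

For an instantaneous plane source, C(x,t) = M/(n_e·A·√(4πDt)) · exp(−(x−vt)²/(4Dt)), with n_e·A the pore (flow) area.
Plume center vt = 0.10 × 9.3 = 0.93 m, so the well at 1.7 m is 0.77 m downgradient of the peak.
√(4πDt) = 1.410 m, giving peak height M/(n_e·A·√(4πDt)) = 1.2/(0.28 × 2.0 × 1.410) = 1.520 kg/m³.
(x−vt)²/(4Dt) = (0.77)²/(4 × 0.017 × 9.3) = 0.9375; exp(−0.9375) = 0.3916.
C = 1.520 × 0.3916 = 0.595 kg/m³.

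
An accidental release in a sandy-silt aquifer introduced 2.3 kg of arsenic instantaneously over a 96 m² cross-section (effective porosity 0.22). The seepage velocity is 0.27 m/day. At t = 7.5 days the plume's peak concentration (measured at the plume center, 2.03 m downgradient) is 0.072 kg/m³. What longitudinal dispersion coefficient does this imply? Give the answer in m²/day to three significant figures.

0.0243 m²/day

At the plume center C_max = M/(n_e·A·√(4πDt)), so D = M²/(4πt·(n_e·A·C_max)²).
n_e·A·C_max = 0.22 × 96 × 0.072 = 1.521 kg/m.
D = 2.3²/(4π × 7.5 × 1.521²) = 0.0243 m²/day.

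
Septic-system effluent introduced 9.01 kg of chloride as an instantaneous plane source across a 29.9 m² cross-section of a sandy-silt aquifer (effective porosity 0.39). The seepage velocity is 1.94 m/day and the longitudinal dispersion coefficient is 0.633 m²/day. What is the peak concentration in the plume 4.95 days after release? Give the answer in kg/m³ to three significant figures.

The peak of an instantaneous 1D plume sits at x = vt; there the Gaussian factor is 1 and C_max = M/(n_e·A·√(4πDt)), where n_e·A is the pore area the mass is dissolved in.
√(4πDt) = √(4π × 0.633 × 4.95) = 6.275 m, so C_max = 9.01/(0.39 × 29.9 × 6.275) = 0.123 kg/m³.

0.123 kg/m³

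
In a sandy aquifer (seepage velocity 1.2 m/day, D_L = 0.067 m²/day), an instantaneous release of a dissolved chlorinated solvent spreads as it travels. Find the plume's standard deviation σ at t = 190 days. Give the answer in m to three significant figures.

5.05 m

Dispersive spreading gives a Gaussian with σ² = 2Dt; advection only shifts the center.
σ = √(2 × 0.067 × 190) = 5.05 m.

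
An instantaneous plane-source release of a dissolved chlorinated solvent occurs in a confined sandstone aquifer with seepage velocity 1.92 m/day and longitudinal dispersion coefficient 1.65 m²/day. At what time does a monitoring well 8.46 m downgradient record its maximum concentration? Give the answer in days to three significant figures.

3.98 days

For the 1D instantaneous-source solution, setting ∂C/∂t = 0 at fixed x gives v²t² + 2Dt − x² = 0, so t = (√(D² + v²x²) − D)/v².
√(D² + v²x²) = √(1.65² + 1.92² × 8.46²) = 16.33; v² = 3.6864.
t = (16.33 − 1.65)/3.6864 = 3.98 days (vs. the pure-advection estimate x/v = 4.41 d).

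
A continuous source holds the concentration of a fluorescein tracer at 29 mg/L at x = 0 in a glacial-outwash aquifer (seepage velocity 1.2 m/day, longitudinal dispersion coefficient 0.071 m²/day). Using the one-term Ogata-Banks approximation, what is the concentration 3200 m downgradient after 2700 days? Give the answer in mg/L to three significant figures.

For a continuous step input, C/C₀ ≈ ½·erfc((x−vt)/(2√(Dt))).
vt = 1.2 × 2700 = 3240 m and 2√(Dt) = 2√(0.071 × 2700) = 27.69 m.
Argument (x−vt)/(2√(Dt)) = (3200 − 3240)/27.69 = -1.445; ½·erfc(-1.445) = 0.9795.
C = 29 × 0.9795 = 28.4 mg/L.

28.4 mg/L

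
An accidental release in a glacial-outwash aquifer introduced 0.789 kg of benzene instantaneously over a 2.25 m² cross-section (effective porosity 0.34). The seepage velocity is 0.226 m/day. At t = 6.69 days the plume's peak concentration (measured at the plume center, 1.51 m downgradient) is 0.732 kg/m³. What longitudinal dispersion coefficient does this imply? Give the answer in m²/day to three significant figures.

0.0236 m²/day

At the plume center C_max = M/(n_e·A·√(4πDt)), so D = M²/(4πt·(n_e·A·C_max)²).
n_e·A·C_max = 0.34 × 2.25 × 0.732 = 0.5600 kg/m.
D = 0.789²/(4π × 6.69 × 0.5600²) = 0.0236 m²/day.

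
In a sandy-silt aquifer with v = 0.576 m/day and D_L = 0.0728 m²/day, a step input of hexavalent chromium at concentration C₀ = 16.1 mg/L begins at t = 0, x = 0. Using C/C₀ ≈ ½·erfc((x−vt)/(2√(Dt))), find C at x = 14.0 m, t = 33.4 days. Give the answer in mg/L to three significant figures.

16.0 mg/L

For a continuous step input, C/C₀ ≈ ½·erfc((x−vt)/(2√(Dt))).
vt = 0.576 × 33.4 = 19.2384 m and 2√(Dt) = 2√(0.0728 × 33.4) = 3.119 m.
Argument (x−vt)/(2√(Dt)) = (14.0 − 19.2384)/3.119 = -1.680; ½·erfc(-1.680) = 0.9912.
C = 16.1 × 0.9912 = 16.0 mg/L.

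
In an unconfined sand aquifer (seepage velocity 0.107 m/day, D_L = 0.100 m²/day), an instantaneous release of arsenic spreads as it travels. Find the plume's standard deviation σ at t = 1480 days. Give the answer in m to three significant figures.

Dispersive spreading gives a Gaussian with σ² = 2Dt; advection only shifts the center.
σ = √(2 × 0.100 × 1480) = 17.2 m.

17.2 m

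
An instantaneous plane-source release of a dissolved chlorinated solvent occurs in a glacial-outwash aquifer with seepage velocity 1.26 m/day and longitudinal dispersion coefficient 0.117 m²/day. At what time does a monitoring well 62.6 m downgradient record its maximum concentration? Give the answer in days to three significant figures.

For the 1D instantaneous-source solution, setting ∂C/∂t = 0 at fixed x gives v²t² + 2Dt − x² = 0, so t = (√(D² + v²x²) − D)/v².
√(D² + v²x²) = √(0.117² + 1.26² × 62.6²) = 78.88; v² = 1.5876.
t = (78.88 − 0.117)/1.5876 = 49.6 days (vs. the pure-advection estimate x/v = 49.7 d).

49.6 days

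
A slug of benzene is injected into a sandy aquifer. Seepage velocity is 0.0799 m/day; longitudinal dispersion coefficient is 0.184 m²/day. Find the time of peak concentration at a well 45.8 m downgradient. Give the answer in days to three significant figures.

545 days

For the 1D instantaneous-source solution, setting ∂C/∂t = 0 at fixed x gives v²t² + 2Dt − x² = 0, so t = (√(D² + v²x²) − D)/v².
√(D² + v²x²) = √(0.184² + 0.0799² × 45.8²) = 3.664; v² = 0.00638401.
t = (3.664 − 0.184)/0.00638401 = 545 days (vs. the pure-advection estimate x/v = 573 d).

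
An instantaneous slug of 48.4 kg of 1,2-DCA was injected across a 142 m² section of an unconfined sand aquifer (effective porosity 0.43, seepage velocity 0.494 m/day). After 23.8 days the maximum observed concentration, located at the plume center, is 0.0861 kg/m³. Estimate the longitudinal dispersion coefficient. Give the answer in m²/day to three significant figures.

0.283 m²/day

At the plume center C_max = M/(n_e·A·√(4πDt)), so D = M²/(4πt·(n_e·A·C_max)²).
n_e·A·C_max = 0.43 × 142 × 0.0861 = 5.257 kg/m.
D = 48.4²/(4π × 23.8 × 5.257²) = 0.283 m²/day.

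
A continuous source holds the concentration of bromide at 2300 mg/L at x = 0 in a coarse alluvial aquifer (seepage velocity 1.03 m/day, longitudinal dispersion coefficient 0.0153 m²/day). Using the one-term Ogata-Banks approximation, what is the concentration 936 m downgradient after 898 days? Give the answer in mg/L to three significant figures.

40.1 mg/L

For a continuous step input, C/C₀ ≈ ½·erfc((x−vt)/(2√(Dt))).
vt = 1.03 × 898 = 924.94 m and 2√(Dt) = 2√(0.0153 × 898) = 7.413 m.
Argument (x−vt)/(2√(Dt)) = (936 − 924.94)/7.413 = 1.492; ½·erfc(1.492) = 0.01743.
C = 2300 × 0.01743 = 40.1 mg/L.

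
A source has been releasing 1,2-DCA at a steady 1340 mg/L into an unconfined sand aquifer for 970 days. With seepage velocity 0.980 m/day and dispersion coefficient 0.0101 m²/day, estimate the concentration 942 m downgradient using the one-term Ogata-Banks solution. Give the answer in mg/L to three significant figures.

For a continuous step input, C/C₀ ≈ ½·erfc((x−vt)/(2√(Dt))).
vt = 0.980 × 970 = 950.6 m and 2√(Dt) = 2√(0.0101 × 970) = 6.260 m.
Argument (x−vt)/(2√(Dt)) = (942 − 950.6)/6.260 = -1.374; ½·erfc(-1.374) = 0.9740.
C = 1340 × 0.9740 = 1310 mg/L.

1310 mg/L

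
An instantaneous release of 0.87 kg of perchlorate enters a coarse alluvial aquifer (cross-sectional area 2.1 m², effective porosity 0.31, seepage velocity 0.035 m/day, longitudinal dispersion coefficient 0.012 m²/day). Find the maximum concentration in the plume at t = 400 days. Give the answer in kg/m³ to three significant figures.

0.172 kg/m³

The peak of an instantaneous 1D plume sits at x = vt; there the Gaussian factor is 1 and C_max = M/(n_e·A·√(4πDt)), where n_e·A is the pore area the mass is dissolved in.
√(4πDt) = √(4π × 0.012 × 400) = 7.767 m, so C_max = 0.87/(0.31 × 2.1 × 7.767) = 0.172 kg/m³.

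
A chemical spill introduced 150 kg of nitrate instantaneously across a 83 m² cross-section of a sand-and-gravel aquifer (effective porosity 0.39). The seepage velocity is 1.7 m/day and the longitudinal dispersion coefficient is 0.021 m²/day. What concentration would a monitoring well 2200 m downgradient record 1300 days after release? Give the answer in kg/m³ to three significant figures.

0.100 kg/m³

For an instantaneous plane source, C(x,t) = M/(n_e·A·√(4πDt)) · exp(−(x−vt)²/(4Dt)), with n_e·A the pore (flow) area.
Plume center vt = 1.7 × 1300 = 2210 m, so the well at 2200 m is 10 m upgradient of the peak.
√(4πDt) = 18.52 m, giving peak height M/(n_e·A·√(4πDt)) = 150/(0.39 × 83 × 18.52) = 0.2502 kg/m³.
(x−vt)²/(4Dt) = (-10)²/(4 × 0.021 × 1300) = 0.9158; exp(−0.9158) = 0.4002.
C = 0.2502 × 0.4002 = 0.100 kg/m³.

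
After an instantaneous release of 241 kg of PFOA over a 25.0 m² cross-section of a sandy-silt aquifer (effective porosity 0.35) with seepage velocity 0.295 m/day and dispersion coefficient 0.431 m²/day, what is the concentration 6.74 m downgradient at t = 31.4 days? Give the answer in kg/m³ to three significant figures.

1.88 kg/m³

For an instantaneous plane source, C(x,t) = M/(n_e·A·√(4πDt)) · exp(−(x−vt)²/(4Dt)), with n_e·A the pore (flow) area.
Plume center vt = 0.295 × 31.4 = 9.263 m, so the well at 6.74 m is 2.523 m upgradient of the peak.
√(4πDt) = 13.04 m, giving peak height M/(n_e·A·√(4πDt)) = 241/(0.35 × 25.0 × 13.04) = 2.112 kg/m³.
(x−vt)²/(4Dt) = (-2.523)²/(4 × 0.431 × 31.4) = 0.1176; exp(−0.1176) = 0.8891.
C = 2.112 × 0.8891 = 1.88 kg/m³.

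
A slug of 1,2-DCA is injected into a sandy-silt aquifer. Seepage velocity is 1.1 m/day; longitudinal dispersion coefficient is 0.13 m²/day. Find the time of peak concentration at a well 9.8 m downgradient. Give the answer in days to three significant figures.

8.80 days

For the 1D instantaneous-source solution, setting ∂C/∂t = 0 at fixed x gives v²t² + 2Dt − x² = 0, so t = (√(D² + v²x²) − D)/v².
√(D² + v²x²) = √(0.13² + 1.1² × 9.8²) = 10.78; v² = 1.21.
t = (10.78 − 0.13)/1.21 = 8.80 days (vs. the pure-advection estimate x/v = 8.91 d).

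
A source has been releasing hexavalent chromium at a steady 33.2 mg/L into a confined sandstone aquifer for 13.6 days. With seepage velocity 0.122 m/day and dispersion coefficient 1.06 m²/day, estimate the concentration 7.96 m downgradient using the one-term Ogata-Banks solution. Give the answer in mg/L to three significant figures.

For a continuous step input, C/C₀ ≈ ½·erfc((x−vt)/(2√(Dt))).
vt = 0.122 × 13.6 = 1.6592 m and 2√(Dt) = 2√(1.06 × 13.6) = 7.594 m.
Argument (x−vt)/(2√(Dt)) = (7.96 − 1.6592)/7.594 = 0.8297; ½·erfc(0.8297) = 0.1203.
C = 33.2 × 0.1203 = 3.99 mg/L.

3.99 mg/L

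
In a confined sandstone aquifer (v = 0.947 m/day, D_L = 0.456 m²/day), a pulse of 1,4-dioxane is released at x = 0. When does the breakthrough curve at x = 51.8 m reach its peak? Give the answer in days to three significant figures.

54.2 days

For the 1D instantaneous-source solution, setting ∂C/∂t = 0 at fixed x gives v²t² + 2Dt − x² = 0, so t = (√(D² + v²x²) − D)/v².
√(D² + v²x²) = √(0.456² + 0.947² × 51.8²) = 49.06; v² = 0.896809.
t = (49.06 − 0.456)/0.896809 = 54.2 days (vs. the pure-advection estimate x/v = 54.7 d).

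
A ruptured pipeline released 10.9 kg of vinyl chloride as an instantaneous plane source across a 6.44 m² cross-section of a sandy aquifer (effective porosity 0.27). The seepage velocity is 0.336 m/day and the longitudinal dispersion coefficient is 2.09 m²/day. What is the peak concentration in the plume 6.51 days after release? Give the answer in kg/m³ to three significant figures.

The peak of an instantaneous 1D plume sits at x = vt; there the Gaussian factor is 1 and C_max = M/(n_e·A·√(4πDt)), where n_e·A is the pore area the mass is dissolved in.
√(4πDt) = √(4π × 2.09 × 6.51) = 13.08 m, so C_max = 10.9/(0.27 × 6.44 × 13.08) = 0.479 kg/m³.

0.479 kg/m³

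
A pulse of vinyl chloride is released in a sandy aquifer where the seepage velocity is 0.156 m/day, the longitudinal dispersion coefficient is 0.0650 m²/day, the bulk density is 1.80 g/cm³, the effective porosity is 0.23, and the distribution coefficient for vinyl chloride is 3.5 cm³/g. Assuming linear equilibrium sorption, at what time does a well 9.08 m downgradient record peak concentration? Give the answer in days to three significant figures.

Retardation factor R = 1 + ρ_b·K_d/n = 1 + 1.80 × 3.5/0.23 = 28.39.
Sorption retards both mechanisms: v_R = v/R = 0.005495 m/day, D_R = D/R = 0.002290 m²/day.
Peak time from v_R²t² + 2D_R t − x² = 0: t = (√(D_R² + v_R²x²) − D_R)/v_R².
√(D_R² + v_R²x²) = √(0.002290² + 0.005495² × 9.08²) = 0.04995; v_R² = 3.020e-05.
t = (0.04995 − 0.002290)/3.020e-05 = 1580 days.

1580 days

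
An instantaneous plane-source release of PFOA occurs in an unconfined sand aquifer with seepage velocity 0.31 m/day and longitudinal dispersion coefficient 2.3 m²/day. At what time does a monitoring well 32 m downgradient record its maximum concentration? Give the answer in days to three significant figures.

For the 1D instantaneous-source solution, setting ∂C/∂t = 0 at fixed x gives v²t² + 2Dt − x² = 0, so t = (√(D² + v²x²) − D)/v².
√(D² + v²x²) = √(2.3² + 0.31² × 32²) = 10.18; v² = 0.0961.
t = (10.18 − 2.3)/0.0961 = 82.0 days (vs. the pure-advection estimate x/v = 103 d).

82.0 days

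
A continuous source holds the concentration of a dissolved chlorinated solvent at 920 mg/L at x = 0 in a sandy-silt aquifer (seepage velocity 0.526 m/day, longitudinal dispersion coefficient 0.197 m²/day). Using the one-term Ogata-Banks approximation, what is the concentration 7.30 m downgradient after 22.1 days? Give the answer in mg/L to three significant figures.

854 mg/L

For a continuous step input, C/C₀ ≈ ½·erfc((x−vt)/(2√(Dt))).
vt = 0.526 × 22.1 = 11.6246 m and 2√(Dt) = 2√(0.197 × 22.1) = 4.173 m.
Argument (x−vt)/(2√(Dt)) = (7.30 − 11.6246)/4.173 = -1.036; ½·erfc(-1.036) = 0.9286.
C = 920 × 0.9286 = 854 mg/L.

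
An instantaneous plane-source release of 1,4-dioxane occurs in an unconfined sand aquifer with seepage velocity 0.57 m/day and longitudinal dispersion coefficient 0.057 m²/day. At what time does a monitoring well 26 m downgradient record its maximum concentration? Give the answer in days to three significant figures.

For the 1D instantaneous-source solution, setting ∂C/∂t = 0 at fixed x gives v²t² + 2Dt − x² = 0, so t = (√(D² + v²x²) − D)/v².
√(D² + v²x²) = √(0.057² + 0.57² × 26²) = 14.82; v² = 0.3249.
t = (14.82 − 0.057)/0.3249 = 45.4 days (vs. the pure-advection estimate x/v = 45.6 d).

45.4 days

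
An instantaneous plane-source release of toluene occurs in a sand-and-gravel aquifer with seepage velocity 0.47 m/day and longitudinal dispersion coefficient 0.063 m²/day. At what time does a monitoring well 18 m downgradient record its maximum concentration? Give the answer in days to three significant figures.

For the 1D instantaneous-source solution, setting ∂C/∂t = 0 at fixed x gives v²t² + 2Dt − x² = 0, so t = (√(D² + v²x²) − D)/v².
√(D² + v²x²) = √(0.063² + 0.47² × 18²) = 8.460; v² = 0.2209.
t = (8.460 − 0.063)/0.2209 = 38.0 days (vs. the pure-advection estimate x/v = 38.3 d).

38.0 days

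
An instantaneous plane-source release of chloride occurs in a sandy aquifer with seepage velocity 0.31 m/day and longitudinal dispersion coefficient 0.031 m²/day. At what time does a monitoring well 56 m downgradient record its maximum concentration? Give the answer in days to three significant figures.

180 days

For the 1D instantaneous-source solution, setting ∂C/∂t = 0 at fixed x gives v²t² + 2Dt − x² = 0, so t = (√(D² + v²x²) − D)/v².
√(D² + v²x²) = √(0.031² + 0.31² × 56²) = 17.36; v² = 0.0961.
t = (17.36 − 0.031)/0.0961 = 180 days (vs. the pure-advection estimate x/v = 181 d).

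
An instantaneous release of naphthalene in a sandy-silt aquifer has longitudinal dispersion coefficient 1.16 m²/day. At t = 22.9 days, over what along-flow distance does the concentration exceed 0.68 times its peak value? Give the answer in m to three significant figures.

The plume is Gaussian with σ = √(2Dt) = √(2 × 1.16 × 22.9) = 7.289 m.
C/C_peak = exp(−Δx²/(2σ²)) = 0.68 ⇒ Δx = σ·√(−2 ln 0.68) = 7.289 × 0.8783 = 6.402 m.
Width = 2Δx = 12.8 m.

12.8 m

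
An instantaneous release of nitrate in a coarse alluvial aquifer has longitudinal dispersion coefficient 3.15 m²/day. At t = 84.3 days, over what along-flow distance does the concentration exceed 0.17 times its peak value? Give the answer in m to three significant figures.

86.8 m

The plume is Gaussian with σ = √(2Dt) = √(2 × 3.15 × 84.3) = 23.05 m.
C/C_peak = exp(−Δx²/(2σ²)) = 0.17 ⇒ Δx = σ·√(−2 ln 0.17) = 23.05 × 1.883 = 43.40 m.
Width = 2Δx = 86.8 m.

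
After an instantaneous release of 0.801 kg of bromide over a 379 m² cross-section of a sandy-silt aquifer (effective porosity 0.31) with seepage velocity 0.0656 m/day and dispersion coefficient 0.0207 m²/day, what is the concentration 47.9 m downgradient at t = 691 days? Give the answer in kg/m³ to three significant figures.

For an instantaneous plane source, C(x,t) = M/(n_e·A·√(4πDt)) · exp(−(x−vt)²/(4Dt)), with n_e·A the pore (flow) area.
Plume center vt = 0.0656 × 691 = 45.3296 m, so the well at 47.9 m is 2.5704 m downgradient of the peak.
√(4πDt) = 13.41 m, giving peak height M/(n_e·A·√(4πDt)) = 0.801/(0.31 × 379 × 13.41) = 0.0005084 kg/m³.
(x−vt)²/(4Dt) = (2.5704)²/(4 × 0.0207 × 691) = 0.1155; exp(−0.1155) = 0.8909.
C = 0.0005084 × 0.8909 = 0.000453 kg/m³.

0.000453 kg/m³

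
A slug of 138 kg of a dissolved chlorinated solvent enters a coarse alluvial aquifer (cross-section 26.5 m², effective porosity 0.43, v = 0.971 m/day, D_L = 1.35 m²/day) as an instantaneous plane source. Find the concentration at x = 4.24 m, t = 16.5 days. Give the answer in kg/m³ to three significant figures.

0.152 kg/m³

For an instantaneous plane source, C(x,t) = M/(n_e·A·√(4πDt)) · exp(−(x−vt)²/(4Dt)), with n_e·A the pore (flow) area.
Plume center vt = 0.971 × 16.5 = 16.0215 m, so the well at 4.24 m is 11.7815 m upgradient of the peak.
√(4πDt) = 16.73 m, giving peak height M/(n_e·A·√(4πDt)) = 138/(0.43 × 26.5 × 16.73) = 0.7239 kg/m³.
(x−vt)²/(4Dt) = (-11.7815)²/(4 × 1.35 × 16.5) = 1.558; exp(−1.558) = 0.2106.
C = 0.7239 × 0.2106 = 0.152 kg/m³.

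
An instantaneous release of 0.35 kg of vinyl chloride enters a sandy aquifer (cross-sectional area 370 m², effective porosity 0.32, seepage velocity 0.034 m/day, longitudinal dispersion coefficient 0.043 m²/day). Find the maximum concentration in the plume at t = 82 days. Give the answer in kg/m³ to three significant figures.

0.000444 kg/m³

The peak of an instantaneous 1D plume sits at x = vt; there the Gaussian factor is 1 and C_max = M/(n_e·A·√(4πDt)), where n_e·A is the pore area the mass is dissolved in.
√(4πDt) = √(4π × 0.043 × 82) = 6.657 m, so C_max = 0.35/(0.32 × 370 × 6.657) = 0.000444 kg/m³.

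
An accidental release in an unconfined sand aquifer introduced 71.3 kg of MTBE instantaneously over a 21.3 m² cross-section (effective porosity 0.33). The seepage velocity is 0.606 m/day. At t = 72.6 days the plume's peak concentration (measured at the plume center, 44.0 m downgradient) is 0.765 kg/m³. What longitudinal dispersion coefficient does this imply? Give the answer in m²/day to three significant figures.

0.193 m²/day

At the plume center C_max = M/(n_e·A·√(4πDt)), so D = M²/(4πt·(n_e·A·C_max)²).
n_e·A·C_max = 0.33 × 21.3 × 0.765 = 5.377 kg/m.
D = 71.3²/(4π × 72.6 × 5.377²) = 0.193 m²/day.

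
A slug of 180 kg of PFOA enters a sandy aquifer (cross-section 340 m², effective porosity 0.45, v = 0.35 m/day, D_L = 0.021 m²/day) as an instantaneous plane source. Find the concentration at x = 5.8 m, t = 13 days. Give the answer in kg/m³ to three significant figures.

For an instantaneous plane source, C(x,t) = M/(n_e·A·√(4πDt)) · exp(−(x−vt)²/(4Dt)), with n_e·A the pore (flow) area.
Plume center vt = 0.35 × 13 = 4.55 m, so the well at 5.8 m is 1.25 m downgradient of the peak.
√(4πDt) = 1.852 m, giving peak height M/(n_e·A·√(4πDt)) = 180/(0.45 × 340 × 1.852) = 0.6352 kg/m³.
(x−vt)²/(4Dt) = (1.25)²/(4 × 0.021 × 13) = 1.431; exp(−1.431) = 0.2391.
C = 0.6352 × 0.2391 = 0.152 kg/m³.

0.152 kg/m³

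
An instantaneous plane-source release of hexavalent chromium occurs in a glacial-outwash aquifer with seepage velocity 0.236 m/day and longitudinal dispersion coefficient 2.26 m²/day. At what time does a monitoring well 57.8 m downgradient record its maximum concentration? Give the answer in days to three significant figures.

208 days

For the 1D instantaneous-source solution, setting ∂C/∂t = 0 at fixed x gives v²t² + 2Dt − x² = 0, so t = (√(D² + v²x²) − D)/v².
√(D² + v²x²) = √(2.26² + 0.236² × 57.8²) = 13.83; v² = 0.055696.
t = (13.83 − 2.26)/0.055696 = 208 days (vs. the pure-advection estimate x/v = 245 d).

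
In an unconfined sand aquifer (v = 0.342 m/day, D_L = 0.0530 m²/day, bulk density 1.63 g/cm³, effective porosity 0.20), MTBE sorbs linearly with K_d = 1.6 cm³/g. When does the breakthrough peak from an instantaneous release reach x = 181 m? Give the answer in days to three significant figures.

Retardation factor R = 1 + ρ_b·K_d/n = 1 + 1.63 × 1.6/0.20 = 14.04.
Sorption retards both mechanisms: v_R = v/R = 0.02436 m/day, D_R = D/R = 0.003775 m²/day.
Peak time from v_R²t² + 2D_R t − x² = 0: t = (√(D_R² + v_R²x²) − D_R)/v_R².
√(D_R² + v_R²x²) = √(0.003775² + 0.02436² × 181²) = 4.409; v_R² = 0.0005934.
t = (4.409 − 0.003775)/0.0005934 = 7420 days.

7420 days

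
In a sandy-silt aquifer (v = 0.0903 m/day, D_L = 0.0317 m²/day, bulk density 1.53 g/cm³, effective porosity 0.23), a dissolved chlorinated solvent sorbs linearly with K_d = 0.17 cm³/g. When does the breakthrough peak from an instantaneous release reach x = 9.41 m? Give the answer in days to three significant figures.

Retardation factor R = 1 + ρ_b·K_d/n = 1 + 1.53 × 0.17/0.23 = 2.131.
Sorption retards both mechanisms: v_R = v/R = 0.04237 m/day, D_R = D/R = 0.01488 m²/day.
Peak time from v_R²t² + 2D_R t − x² = 0: t = (√(D_R² + v_R²x²) − D_R)/v_R².
√(D_R² + v_R²x²) = √(0.01488² + 0.04237² × 9.41²) = 0.3990; v_R² = 0.001795.
t = (0.3990 − 0.01488)/0.001795 = 214 days.

214 days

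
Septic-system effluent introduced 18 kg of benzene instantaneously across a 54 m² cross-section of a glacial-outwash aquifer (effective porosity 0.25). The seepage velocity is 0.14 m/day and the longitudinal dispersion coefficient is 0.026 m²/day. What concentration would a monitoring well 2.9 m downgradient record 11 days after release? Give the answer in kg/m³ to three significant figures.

0.140 kg/m³

For an instantaneous plane source, C(x,t) = M/(n_e·A·√(4πDt)) · exp(−(x−vt)²/(4Dt)), with n_e·A the pore (flow) area.
Plume center vt = 0.14 × 11 = 1.54 m, so the well at 2.9 m is 1.36 m downgradient of the peak.
√(4πDt) = 1.896 m, giving peak height M/(n_e·A·√(4πDt)) = 18/(0.25 × 54 × 1.896) = 0.7032 kg/m³.
(x−vt)²/(4Dt) = (1.36)²/(4 × 0.026 × 11) = 1.617; exp(−1.617) = 0.1985.
C = 0.7032 × 0.1985 = 0.140 kg/m³.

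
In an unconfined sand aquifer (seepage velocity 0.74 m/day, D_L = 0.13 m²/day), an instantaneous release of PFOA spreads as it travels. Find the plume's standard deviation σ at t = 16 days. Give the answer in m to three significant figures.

2.04 m

Dispersive spreading gives a Gaussian with σ² = 2Dt; advection only shifts the center.
σ = √(2 × 0.13 × 16) = 2.04 m.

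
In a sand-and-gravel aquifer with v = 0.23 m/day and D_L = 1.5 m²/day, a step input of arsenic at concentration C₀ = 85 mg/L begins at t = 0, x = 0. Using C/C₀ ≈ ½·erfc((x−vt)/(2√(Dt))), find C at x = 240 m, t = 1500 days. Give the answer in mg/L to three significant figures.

80.0 mg/L

For a continuous step input, C/C₀ ≈ ½·erfc((x−vt)/(2√(Dt))).
vt = 0.23 × 1500 = 345 m and 2√(Dt) = 2√(1.5 × 1500) = 94.87 m.
Argument (x−vt)/(2√(Dt)) = (240 − 345)/94.87 = -1.107; ½·erfc(-1.107) = 0.9413.
C = 85 × 0.9413 = 80.0 mg/L.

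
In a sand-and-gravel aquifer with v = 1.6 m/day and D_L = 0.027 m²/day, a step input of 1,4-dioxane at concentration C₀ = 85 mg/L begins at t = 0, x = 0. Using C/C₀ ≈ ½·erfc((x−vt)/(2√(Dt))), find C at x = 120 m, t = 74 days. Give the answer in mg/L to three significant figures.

For a continuous step input, C/C₀ ≈ ½·erfc((x−vt)/(2√(Dt))).
vt = 1.6 × 74 = 118.4 m and 2√(Dt) = 2√(0.027 × 74) = 2.827 m.
Argument (x−vt)/(2√(Dt)) = (120 − 118.4)/2.827 = 0.5660; ½·erfc(0.5660) = 0.2117.
C = 85 × 0.2117 = 18.0 mg/L.

18.0 mg/L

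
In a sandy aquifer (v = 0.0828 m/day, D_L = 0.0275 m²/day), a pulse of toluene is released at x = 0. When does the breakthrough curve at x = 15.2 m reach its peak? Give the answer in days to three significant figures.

For the 1D instantaneous-source solution, setting ∂C/∂t = 0 at fixed x gives v²t² + 2Dt − x² = 0, so t = (√(D² + v²x²) − D)/v².
√(D² + v²x²) = √(0.0275² + 0.0828² × 15.2²) = 1.259; v² = 0.00685584.
t = (1.259 − 0.0275)/0.00685584 = 180 days (vs. the pure-advection estimate x/v = 184 d).

180 days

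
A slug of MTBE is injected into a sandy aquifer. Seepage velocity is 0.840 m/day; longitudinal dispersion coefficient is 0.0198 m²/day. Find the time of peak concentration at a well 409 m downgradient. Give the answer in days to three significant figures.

487 days

For the 1D instantaneous-source solution, setting ∂C/∂t = 0 at fixed x gives v²t² + 2Dt − x² = 0, so t = (√(D² + v²x²) − D)/v².
√(D² + v²x²) = √(0.0198² + 0.840² × 409²) = 343.6; v² = 0.7056.
t = (343.6 − 0.0198)/0.7056 = 487 days (vs. the pure-advection estimate x/v = 487 d).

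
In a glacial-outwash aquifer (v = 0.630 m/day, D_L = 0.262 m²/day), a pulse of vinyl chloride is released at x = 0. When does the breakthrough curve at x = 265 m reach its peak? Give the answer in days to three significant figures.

For the 1D instantaneous-source solution, setting ∂C/∂t = 0 at fixed x gives v²t² + 2Dt − x² = 0, so t = (√(D² + v²x²) − D)/v².
√(D² + v²x²) = √(0.262² + 0.630² × 265²) = 167.0; v² = 0.3969.
t = (167.0 − 0.262)/0.3969 = 420 days (vs. the pure-advection estimate x/v = 421 d).

420 days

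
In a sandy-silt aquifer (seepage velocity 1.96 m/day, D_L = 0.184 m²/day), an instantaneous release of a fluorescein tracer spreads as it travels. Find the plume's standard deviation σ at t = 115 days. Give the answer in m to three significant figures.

6.51 m

Dispersive spreading gives a Gaussian with σ² = 2Dt; advection only shifts the center.
σ = √(2 × 0.184 × 115) = 6.51 m.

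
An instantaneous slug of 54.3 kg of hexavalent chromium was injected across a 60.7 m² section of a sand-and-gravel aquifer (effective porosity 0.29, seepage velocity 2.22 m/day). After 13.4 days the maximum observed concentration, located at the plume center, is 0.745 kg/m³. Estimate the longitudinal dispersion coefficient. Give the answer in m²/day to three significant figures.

0.102 m²/day

At the plume center C_max = M/(n_e·A·√(4πDt)), so D = M²/(4πt·(n_e·A·C_max)²).
n_e·A·C_max = 0.29 × 60.7 × 0.745 = 13.11 kg/m.
D = 54.3²/(4π × 13.4 × 13.11²) = 0.102 m²/day.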